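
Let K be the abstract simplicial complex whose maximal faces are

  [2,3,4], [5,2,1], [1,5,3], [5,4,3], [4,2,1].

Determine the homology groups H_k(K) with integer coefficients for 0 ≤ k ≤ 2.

H_0 = Z,  H_1 = Z,  H_2 = 0.

K has 5 vertices, 10 edges, 5 triangles.
rank ∂_0 = 0, rank ∂_1 = 4 ⇒ b_0 = 5 − 0 − 4 = 1; all invariant factors of ∂_1 are 1 so no torsion. So H_0 ≅ Z.
rank ∂_1 = 4, rank ∂_2 = 5 ⇒ b_1 = 10 − 4 − 5 = 1; all invariant factors of ∂_2 are 1 so no torsion. So H_1 ≅ Z.
rank ∂_2 = 5, rank ∂_3 = 0 ⇒ b_2 = 5 − 5 − 0 = 0. So H_2 ≅ 0.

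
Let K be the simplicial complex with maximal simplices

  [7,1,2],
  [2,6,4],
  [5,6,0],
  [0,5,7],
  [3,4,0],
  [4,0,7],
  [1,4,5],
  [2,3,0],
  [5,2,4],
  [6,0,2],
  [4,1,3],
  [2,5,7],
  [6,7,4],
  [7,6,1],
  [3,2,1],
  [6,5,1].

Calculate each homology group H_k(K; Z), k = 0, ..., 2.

H_0 ≅ Z,  H_1 ≅ Z^2,  H_2 ≅ Z.

We work with the vertex ordering 0 < 1 < 2 < 3 < 4 < 5 < 6 < 7. The simplices of K, each written with vertices in increasing order, are:

  0-simplices (8): [0], [1], [2], [3], [4], [5], [6], [7]
  1-simplices (24): (24 of them)
  2-simplices (16): [0,2,3], [0,2,6], [0,3,4], [0,4,7], [0,5,6], [0,5,7], [1,2,3], [1,2,7], [1,3,4], [1,4,5], [1,5,6], [1,6,7], [2,4,5], [2,4,6], [2,5,7], [4,6,7]

giving chain groups C_0 ≅ Z^8, C_1 ≅ Z^24, C_2 ≅ Z^16.

∂_1: C_1 → C_0 is given by ∂[p,q] = [q] − [p]. For instance
  ∂[4,5] = [5] − [4].
The resulting 8×24 matrix has rank 7, and its Smith normal form has invariant factors (1,1,1,1,1,1,1).

Boundary ∂_2: C_2 → C_1 acts by ∂[p,q,r] = [q,r] − [p,r] + [p,q]. For instance
  ∂[1,2,7] = [2,7] − [1,7] + [1,2],
  ∂[4,6,7] = [6,7] − [4,7] + [4,6].
The 24×16 boundary matrix has rank 15 and Smith normal form diag(1,1,1,1,1,1,1,1,1,1,1,1,1,1,1).

Now H_k = ker ∂_k / im ∂_{k+1}, so:

  H_0: rank C_0 − rank ∂_1 = 8 − 7 = 1, and the invariant factors of ∂_1 are all 1, so H_0 = Z.
  H_1: rank ker ∂_1 − rank ∂_2 = (24 − 7) − 15 = 2, and the invariant factors of ∂_2 are all 1, so H_1 = Z^2.
  H_2: rank ker ∂_2 − rank ∂_3 = (16 − 15) − 0 = 1, and there is no ∂_3, so H_2 = Z.

As a check, the Euler characteristic is 8 − 24 + 16 = 0, which agrees with 1 − 2 + 1 = 0.
(K is a triangulation of the torus T^2.)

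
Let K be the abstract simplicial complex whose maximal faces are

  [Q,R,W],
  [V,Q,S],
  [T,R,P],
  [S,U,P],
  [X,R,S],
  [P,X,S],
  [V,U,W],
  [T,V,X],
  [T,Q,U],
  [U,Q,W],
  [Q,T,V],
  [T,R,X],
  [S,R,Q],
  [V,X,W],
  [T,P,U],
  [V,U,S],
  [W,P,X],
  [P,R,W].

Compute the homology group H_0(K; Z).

We work with the vertex ordering P < Q < R < S < T < U < V < W < X. The simplices of K, each written with vertices in increasing order, are:

  0-simplices (9): P, Q, R, S, T, U, V, W, X
  1-simplices (27): PR, PS, PT, PU, PW, PX, QR, QS, QT, QU, QV, QW, RS, RT, RW, RX, SU, SV, SX, TU, TV, TX, UV, UW, VW, VX, WX
  2-simplices (18): PRT, PRW, PSU, PSX, PTU, PWX, QRS, QRW, QSV, QTU, QTV, QUW, RSX, RTX, SUV, TVX, UVW, VWX

giving chain groups C_0 ≅ Z^9, C_1 ≅ Z^27, C_2 ≅ Z^18.

The boundary map ∂_1: C_1 → C_0 sends each edge [p,q] (with p < q) to q − p.
The 9×27 boundary matrix has rank 8 and Smith normal form diag(1,1,1,1,1,1,1,1).

The boundary map ∂_2: C_2 → C_1 sends each 2-simplex [p,q,r] to [q,r] − [p,r] + [p,q]. For instance
  ∂UVW = VW − UW + UV,
  ∂SUV = UV − SV + SU.
The resulting 27×18 matrix has rank 18, and its Smith normal form has invariant factors (1,1,1,1,1,1,1,1,1,1,1,1,1,1,1,1,1,2).

Reading off H_k = ker ∂_k / im ∂_{k+1}:

  H_0: rank C_0 − rank ∂_1 = 9 − 8 = 1, and the invariant factors of ∂_1 are all 1, so H_0 = Z.

H_0 = Z.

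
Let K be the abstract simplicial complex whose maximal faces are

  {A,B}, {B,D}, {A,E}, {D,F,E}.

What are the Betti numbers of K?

Order the vertices as A < B < D < E < F. Listing each simplex with vertices in this order, K has dimension 2 with simplices:

  0-simplices (5): A, B, D, E, F
  1-simplices (6): AB, AE, BD, DE, DF, EF
  2-simplices (1): DEF

giving chain groups C_0 ≅ Z^5, C_1 ≅ Z^6, C_2 ≅ Z^1.

∂_1: C_1 → C_0 is given by ∂[p,q] = [q] − [p]. For instance
  ∂BD = D − B.
The 5×6 boundary matrix has rank 4 and Smith normal form diag(1,1,1,1).

∂_2: C_2 → C_1 maps a triangle to the signed sum of its edges. For instance
  ∂DEF = EF − DF + DE.
This gives a 6×1 integer matrix of rank 1; reducing to Smith normal form yields diagonal entries (1).

Now H_k = ker ∂_k / im ∂_{k+1}, so:

  H_0: rank C_0 − rank ∂_1 = 5 − 4 = 1, and the invariant factors of ∂_1 are all 1, so H_0 = Z.
  H_1: rank ker ∂_1 − rank ∂_2 = (6 − 4) − 1 = 1, and the invariant factors of ∂_2 are all 1, so H_1 = Z.
  H_2: rank ker ∂_2 − rank ∂_3 = (1 − 1) − 0 = 0, and there is no ∂_3, so H_2 = 0.

Hence the Betti numbers are b_0 = 1, b_1 = 1, b_2 = 0.

b_0 = 1, b_1 = 1, b_2 = 0.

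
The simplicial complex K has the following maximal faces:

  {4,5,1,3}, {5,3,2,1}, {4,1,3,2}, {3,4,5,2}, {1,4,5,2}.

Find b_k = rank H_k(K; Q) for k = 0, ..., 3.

Order the vertices as 1 < 2 < 3 < 4 < 5. Listing each simplex with vertices in this order, K has dimension 3 with simplices:

  0-simplices (5): [1], [2], [3], [4], [5]
  1-simplices (10): [1,2], [1,3], [1,4], [1,5], [2,3], [2,4], [2,5], [3,4], [3,5], [4,5]
  2-simplices (10): [1,2,3], [1,2,4], [1,2,5], [1,3,4], [1,3,5], [1,4,5], [2,3,4], [2,3,5], [2,4,5], [3,4,5]
  3-simplices (5): [1,2,3,4], [1,2,3,5], [1,2,4,5], [1,3,4,5], [2,3,4,5]

giving chain groups C_0 ≅ Z^5, C_1 ≅ Z^10, C_2 ≅ Z^10, C_3 ≅ Z^5.

Boundary ∂_1: C_1 → C_0 sends each edge [p,q] (with p < q) to q − p. For instance
  ∂[1,5] = [5] − [1].
The resulting 5×10 matrix has rank 4, and its Smith normal form has invariant factors (1,1,1,1).

∂_2: C_2 → C_1 acts by ∂[p,q,r] = [q,r] − [p,r] + [p,q]. For instance
  ∂[2,3,5] = [3,5] − [2,5] + [2,3],
  ∂[3,4,5] = [4,5] − [3,5] + [3,4].
As a 10×10 matrix over Z this has rank 6, with invariant factors (1,1,1,1,1,1).

The boundary map ∂_3: C_3 → C_2 sends each 3-simplex σ to the alternating sum Σ_i (−1)^i (σ with its i-th vertex removed). For instance
  ∂[1,2,4,5] = [2,4,5] − [1,4,5] + [1,2,5] − [1,2,4],
  ∂[1,2,3,4] = [2,3,4] − [1,3,4] + [1,2,4] − [1,2,3].
The resulting 10×5 matrix has rank 4, and its Smith normal form has invariant factors (1,1,1,1).

Reading off H_k = ker ∂_k / im ∂_{k+1}:

  H_0: rank C_0 − rank ∂_1 = 5 − 4 = 1, and the invariant factors of ∂_1 are all 1, so H_0 = Z.
  H_1: rank ker ∂_1 − rank ∂_2 = (10 − 4) − 6 = 0, and the invariant factors of ∂_2 are all 1, so H_1 = 0.
  H_2: rank ker ∂_2 − rank ∂_3 = (10 − 6) − 4 = 0, and the invariant factors of ∂_3 are all 1, so H_2 = 0.
  H_3: rank ker ∂_3 − rank ∂_4 = (5 − 4) − 0 = 1, and there is no ∂_4, so H_3 = Z.

As a check, the Euler characteristic is 5 − 10 + 10 − 5 = 0, which agrees with 1 − 0 + 0 − 1 = 0.

Hence the Betti numbers are b_0 = 1, b_1 = 0, b_2 = 0, b_3 = 1.

b_0 = 1, b_1 = 0, b_2 = 0, b_3 = 1.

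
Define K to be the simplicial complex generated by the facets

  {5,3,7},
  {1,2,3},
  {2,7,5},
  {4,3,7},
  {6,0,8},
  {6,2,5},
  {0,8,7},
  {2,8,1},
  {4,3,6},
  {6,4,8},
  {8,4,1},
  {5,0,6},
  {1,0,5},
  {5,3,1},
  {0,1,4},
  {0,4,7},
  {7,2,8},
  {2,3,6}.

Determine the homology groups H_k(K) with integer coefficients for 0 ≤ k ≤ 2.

Take the total order 0 < 1 < 2 < 3 < 4 < 5 < 6 < 7 < 8 on the vertex set. Then K (dimension 2) consists of the simplices:

  0-simplices (9): [0], [1], [2], [3], [4], [5], [6], [7], [8]
  1-simplices (27): (27 of them)
  2-simplices (18): [0,1,4], [0,1,5], [0,4,7], [0,5,6], [0,6,8], [0,7,8], [1,2,3], [1,2,8], [1,3,5], [1,4,8], [2,3,6], [2,5,6], [2,5,7], [2,7,8], [3,4,6], [3,4,7], [3,5,7], [4,6,8]

so the chain groups are C_0 ≅ Z^9, C_1 ≅ Z^27, C_2 ≅ Z^18.

The boundary map ∂_1: C_1 → C_0 maps an edge to its endpoints' difference, ∂[p,q] = q − p.
As a 9×27 matrix over Z this has rank 8, with invariant factors (1,1,1,1,1,1,1,1).

The boundary map ∂_2: C_2 → C_1 acts by ∂[p,q,r] = [q,r] − [p,r] + [p,q]. For instance
  ∂[3,4,6] = [4,6] − [3,6] + [3,4],
  ∂[4,6,8] = [6,8] − [4,8] + [4,6].
The resulting 27×18 matrix has rank 18, and its Smith normal form has invariant factors (1,1,1,1,1,1,1,1,1,1,1,1,1,1,1,1,1,2).

Reading off H_k = ker ∂_k / im ∂_{k+1}:

  H_0: rank C_0 − rank ∂_1 = 9 − 8 = 1, and the invariant factors of ∂_1 are all 1, so H_0 = Z.
  H_1: rank ker ∂_1 − rank ∂_2 = (27 − 8) − 18 = 1, and ∂_2 has invariant factor 2 > 1, so H_1 = Z ⊕ Z_2.
  H_2: rank ker ∂_2 − rank ∂_3 = (18 − 18) − 0 = 0, and there is no ∂_3, so H_2 = 0.

(K is a triangulation of the Klein bottle.)

H_0 ≅ Z,  H_1 ≅ Z ⊕ Z_2,  H_2 = 0.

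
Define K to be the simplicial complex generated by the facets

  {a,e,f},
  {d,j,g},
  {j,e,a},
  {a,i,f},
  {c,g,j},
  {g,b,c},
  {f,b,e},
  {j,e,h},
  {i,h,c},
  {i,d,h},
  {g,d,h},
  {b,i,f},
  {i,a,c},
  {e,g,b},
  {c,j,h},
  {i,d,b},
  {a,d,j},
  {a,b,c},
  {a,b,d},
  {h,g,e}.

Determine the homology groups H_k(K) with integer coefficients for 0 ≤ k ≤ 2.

H_0 ≅ Z,  H_1 ≅ Z × Z/2,  H_2 = 0.

K has 10 vertices, 30 edges, 20 triangles.
rank ∂_0 = 0, rank ∂_1 = 9 ⇒ b_0 = 10 − 0 − 9 = 1; all invariant factors of ∂_1 are 1 so no torsion. So H_0 ≅ Z.
rank ∂_1 = 9, rank ∂_2 = 20 ⇒ b_1 = 30 − 9 − 20 = 1; ∂_2 has invariant factor(s) [2] giving torsion. So H_1 ≅ Z × Z/2.
rank ∂_2 = 20, rank ∂_3 = 0 ⇒ b_2 = 20 − 20 − 0 = 0. So H_2 ≅ 0.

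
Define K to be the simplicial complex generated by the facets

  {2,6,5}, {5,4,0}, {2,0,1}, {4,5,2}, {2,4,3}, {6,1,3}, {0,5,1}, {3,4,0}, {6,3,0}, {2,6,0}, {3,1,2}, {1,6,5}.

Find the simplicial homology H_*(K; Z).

H_0 ≅ Z,  H_1 ≅ Z/2,  H_2 = 0.

Fix the vertex order 0 < 1 < 2 < 3 < 4 < 5 < 6 and write every simplex with vertices in increasing order. Then dim K = 2 and the simplices of K are:

  0-simplices (7): [0], [1], [2], [3], [4], [5], [6]
  1-simplices (18): [0,1], [0,2], [0,3], [0,4], [0,5], [0,6], [1,2], [1,3], [1,5], [1,6], [2,3], [2,4], [2,5], [2,6], [3,4], [3,6], [4,5], [5,6]
  2-simplices (12): [0,1,2], [0,1,5], [0,2,6], [0,3,4], [0,3,6], [0,4,5], [1,2,3], [1,3,6], [1,5,6], [2,3,4], [2,4,5], [2,5,6]

Hence C_0 ≅ Z^7, C_1 ≅ Z^18, C_2 ≅ Z^12.

Boundary ∂_1: C_1 → C_0 maps an edge to its endpoints' difference, ∂[p,q] = q − p. For instance
  ∂[2,5] = [5] − [2].
This gives a 7×18 integer matrix of rank 6; reducing to Smith normal form yields diagonal entries (1,1,1,1,1,1).

The boundary map ∂_2: C_2 → C_1 maps a triangle to the signed sum of its edges. For instance
  ∂[2,4,5] = [4,5] − [2,5] + [2,4],
  ∂[0,4,5] = [4,5] − [0,5] + [0,4].
The 18×12 boundary matrix has rank 12 and Smith normal form diag(1,1,1,1,1,1,1,1,1,1,1,2).

From H_k ≅ ker(∂_k) / im(∂_{k+1}) we obtain:

  H_0: rank C_0 − rank ∂_1 = 7 − 6 = 1, and the invariant factors of ∂_1 are all 1, so H_0 ≅ Z.
  H_1: rank ker ∂_1 − rank ∂_2 = (18 − 6) − 12 = 0, and ∂_2 has invariant factor 2 > 1, so H_1 ≅ Z/2.
  H_2: rank ker ∂_2 − rank ∂_3 = (12 − 12) − 0 = 0, and there is no ∂_3, so H_2 ≅ 0.

As a check, the Euler characteristic is 7 − 18 + 12 = 1, which agrees with 1 − 0 + 0 = 1.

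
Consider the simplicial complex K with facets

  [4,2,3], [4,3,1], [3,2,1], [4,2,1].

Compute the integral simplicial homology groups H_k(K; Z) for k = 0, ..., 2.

H_0 = Z,  H_1 = 0,  H_2 = Z.

K has 4 vertices, 6 edges, 4 triangles.
rank ∂_0 = 0, rank ∂_1 = 3 ⇒ b_0 = 4 − 0 − 3 = 1; all invariant factors of ∂_1 are 1 so no torsion. So H_0 ≅ Z.
rank ∂_1 = 3, rank ∂_2 = 3 ⇒ b_1 = 6 − 3 − 3 = 0; all invariant factors of ∂_2 are 1 so no torsion. So H_1 ≅ 0.
rank ∂_2 = 3, rank ∂_3 = 0 ⇒ b_2 = 4 − 3 − 0 = 1. So H_2 ≅ Z.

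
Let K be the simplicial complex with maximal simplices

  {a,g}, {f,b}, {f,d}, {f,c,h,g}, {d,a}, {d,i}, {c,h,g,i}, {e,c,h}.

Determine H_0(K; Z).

H_0 ≅ Z.

We work with the vertex ordering a < b < c < d < e < f < g < h < i. The simplices of K, each written with vertices in increasing order, are:

  0-simplices (9): a, b, c, d, e, f, g, h, i
  1-simplices (16): ad, ag, bf, ce, cf, cg, ch, ci, df, di, eh, fg, fh, gh, gi, hi
  2-simplices (8): ceh, cfg, cfh, cgh, cgi, chi, fgh, ghi
  3-simplices (2): cfgh, cghi

giving chain groups C_0 ≅ Z^9, C_1 ≅ Z^16, C_2 ≅ Z^8, C_3 ≅ Z^2.

The boundary map ∂_1: C_1 → C_0 sends each edge [p,q] (with p < q) to q − p.
This gives a 9×16 integer matrix of rank 8; reducing to Smith normal form yields diagonal entries (1,1,1,1,1,1,1,1).

Boundary ∂_2: C_2 → C_1 sends each 2-simplex [p,q,r] to [q,r] − [p,r] + [p,q]. For instance
  ∂fgh = gh − fh + fg,
  ∂cgi = gi − ci + cg.
This gives a 16×8 integer matrix of rank 6; reducing to Smith normal form yields diagonal entries (1,1,1,1,1,1).

Boundary ∂_3: C_3 → C_2 sends each 3-simplex σ to the alternating sum Σ_i (−1)^i (σ with its i-th vertex removed). For instance
  ∂cghi = ghi − chi + cgi − cgh,
  ∂cfgh = fgh − cgh + cfh − cfg.
The resulting 8×2 matrix has rank 2, and its Smith normal form has invariant factors (1,1).

Computing H_k = (kernel of ∂_k) / (image of ∂_{k+1}):

  H_0: rank C_0 − rank ∂_1 = 9 − 8 = 1, and the invariant factors of ∂_1 are all 1, so H_0 = Z.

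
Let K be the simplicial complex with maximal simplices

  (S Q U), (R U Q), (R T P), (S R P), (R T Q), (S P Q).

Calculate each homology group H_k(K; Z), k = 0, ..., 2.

We work with the vertex ordering P < Q < R < S < T < U. The simplices of K, each written with vertices in increasing order, are:

  0-simplices (6): P, Q, R, S, T, U
  1-simplices (12): PQ, PR, PS, PT, QR, QS, QT, QU, RS, RT, RU, SU
  2-simplices (6): PQS, PRS, PRT, QRT, QRU, QSU

so the chain groups are C_0 ≅ Z^6, C_1 ≅ Z^12, C_2 ≅ Z^6.

The boundary map ∂_1: C_1 → C_0 is given by ∂[p,q] = [q] − [p].
The resulting 6×12 matrix has rank 5, and its Smith normal form has invariant factors (1,1,1,1,1).

∂_2: C_2 → C_1 sends each 2-simplex [p,q,r] to [q,r] − [p,r] + [p,q]. For instance
  ∂PRT = RT − PT + PR,
  ∂QRU = RU − QU + QR.
The 12×6 boundary matrix has rank 6 and Smith normal form diag(1,1,1,1,1,1).

Now H_k = ker ∂_k / im ∂_{k+1}, so:

  H_0: rank C_0 − rank ∂_1 = 6 − 5 = 1, and the invariant factors of ∂_1 are all 1, so H_0 = Z.
  H_1: rank ker ∂_1 − rank ∂_2 = (12 − 5) − 6 = 1, and the invariant factors of ∂_2 are all 1, so H_1 = Z.
  H_2: rank ker ∂_2 − rank ∂_3 = (6 − 6) − 0 = 0, and there is no ∂_3, so H_2 = 0.

As a check, the Euler characteristic is 6 − 12 + 6 = 0, which agrees with 1 − 1 + 0 = 0.

H_0 ≅ Z,  H_1 ≅ Z,  H_2 = 0.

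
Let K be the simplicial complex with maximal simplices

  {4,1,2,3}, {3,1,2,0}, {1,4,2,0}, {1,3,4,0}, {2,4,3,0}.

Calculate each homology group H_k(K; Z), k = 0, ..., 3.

H_0 ≅ Z,  H_1 = 0,  H_2 = 0,  H_3 ≅ Z.

Take the total order 0 < 1 < 2 < 3 < 4 on the vertex set. Then K (dimension 3) consists of the simplices:

  0-simplices (5): [0], [1], [2], [3], [4]
  1-simplices (10): [0,1], [0,2], [0,3], [0,4], [1,2], [1,3], [1,4], [2,3], [2,4], [3,4]
  2-simplices (10): [0,1,2], [0,1,3], [0,1,4], [0,2,3], [0,2,4], [0,3,4], [1,2,3], [1,2,4], [1,3,4], [2,3,4]
  3-simplices (5): [0,1,2,3], [0,1,2,4], [0,1,3,4], [0,2,3,4], [1,2,3,4]

giving chain groups C_0 ≅ Z^5, C_1 ≅ Z^10, C_2 ≅ Z^10, C_3 ≅ Z^5.

Boundary ∂_1: C_1 → C_0 is given by ∂[p,q] = [q] − [p].
The 5×10 boundary matrix has rank 4 and Smith normal form diag(1,1,1,1).

Boundary ∂_2: C_2 → C_1 sends each 2-simplex [p,q,r] to [q,r] − [p,r] + [p,q]. For instance
  ∂[1,3,4] = [3,4] − [1,4] + [1,3],
  ∂[0,2,4] = [2,4] − [0,4] + [0,2].
The resulting 10×10 matrix has rank 6, and its Smith normal form has invariant factors (1,1,1,1,1,1).

∂_3: C_3 → C_2 sends each 3-simplex σ to the alternating sum Σ_i (−1)^i (σ with its i-th vertex removed). For instance
  ∂[0,1,2,4] = [1,2,4] − [0,2,4] + [0,1,4] − [0,1,2],
  ∂[1,2,3,4] = [2,3,4] − [1,3,4] + [1,2,4] − [1,2,3].
This gives a 10×5 integer matrix of rank 4; reducing to Smith normal form yields diagonal entries (1,1,1,1).

Reading off H_k = ker ∂_k / im ∂_{k+1}:

  H_0: rank C_0 − rank ∂_1 = 5 − 4 = 1, and the invariant factors of ∂_1 are all 1, so H_0 = Z.
  H_1: rank ker ∂_1 − rank ∂_2 = (10 − 4) − 6 = 0, and the invariant factors of ∂_2 are all 1, so H_1 = 0.
  H_2: rank ker ∂_2 − rank ∂_3 = (10 − 6) − 4 = 0, and the invariant factors of ∂_3 are all 1, so H_2 = 0.
  H_3: rank ker ∂_3 − rank ∂_4 = (5 − 4) − 0 = 1, and there is no ∂_4, so H_3 = Z.

As a check, the Euler characteristic is 5 − 10 + 10 − 5 = 0, which agrees with 1 − 0 + 0 − 1 = 0.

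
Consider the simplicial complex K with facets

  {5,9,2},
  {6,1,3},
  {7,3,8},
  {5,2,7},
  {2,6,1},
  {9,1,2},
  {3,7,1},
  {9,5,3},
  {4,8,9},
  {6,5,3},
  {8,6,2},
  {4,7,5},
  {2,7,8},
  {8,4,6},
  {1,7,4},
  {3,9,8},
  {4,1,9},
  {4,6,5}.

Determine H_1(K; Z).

H_1 = Z^2.

Take the total order 1 < 2 < 3 < 4 < 5 < 6 < 7 < 8 < 9 on the vertex set. Then K (dimension 2) consists of the simplices:

  0-simplices (9): [1], [2], [3], [4], [5], [6], [7], [8], [9]
  1-simplices (27): (27 of them)
  2-simplices (18): [1,2,6], [1,2,9], [1,3,6], [1,3,7], [1,4,7], [1,4,9], [2,5,7], [2,5,9], [2,6,8], [2,7,8], [3,5,6], [3,5,9], [3,7,8], [3,8,9], [4,5,6], [4,5,7], [4,6,8], [4,8,9]

so the chain groups are C_0 ≅ Z^9, C_1 ≅ Z^27, C_2 ≅ Z^18.

The boundary map ∂_1: C_1 → C_0 maps an edge to its endpoints' difference, ∂[p,q] = q − p. For instance
  ∂[7,8] = [8] − [7].
As a 9×27 matrix over Z this has rank 8, with invariant factors (1,1,1,1,1,1,1,1).

Boundary ∂_2: C_2 → C_1 maps a triangle to the signed sum of its edges. For instance
  ∂[4,5,7] = [5,7] − [4,7] + [4,5],
  ∂[2,7,8] = [7,8] − [2,8] + [2,7].
As a 27×18 matrix over Z this has rank 17, with invariant factors (1,1,1,1,1,1,1,1,1,1,1,1,1,1,1,1,1).

Now H_k = ker ∂_k / im ∂_{k+1}, so:

  H_1: rank ker ∂_1 − rank ∂_2 = (27 − 8) − 17 = 2, and the invariant factors of ∂_2 are all 1, so H_1 = Z^2.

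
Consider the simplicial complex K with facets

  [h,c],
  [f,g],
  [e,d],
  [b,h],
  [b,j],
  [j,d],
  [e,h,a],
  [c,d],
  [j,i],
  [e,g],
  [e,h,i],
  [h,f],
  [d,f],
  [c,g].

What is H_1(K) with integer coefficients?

Fix the vertex order a < b < c < d < e < f < g < h < i < j and write every simplex with vertices in increasing order. Then dim K = 2 and the simplices of K are:

  0-simplices (10): a, b, c, d, e, f, g, h, i, j
  1-simplices (17): ae, ah, bh, bj, cd, cg, ch, de, df, dj, eg, eh, ei, fg, fh, hi, ij
  2-simplices (2): aeh, ehi

giving chain groups C_0 ≅ Z^10, C_1 ≅ Z^17, C_2 ≅ Z^2.

∂_1: C_1 → C_0 sends each edge [p,q] (with p < q) to q − p.
The resulting 10×17 matrix has rank 9, and its Smith normal form has invariant factors (1,1,1,1,1,1,1,1,1).

The boundary map ∂_2: C_2 → C_1 maps a triangle to the signed sum of its edges. For instance
  ∂ehi = hi − ei + eh,
  ∂aeh = eh − ah + ae.
As a 17×2 matrix over Z this has rank 2, with invariant factors (1,1).

Reading off H_k = ker ∂_k / im ∂_{k+1}:

  H_1: rank ker ∂_1 − rank ∂_2 = (17 − 9) − 2 = 6, and the invariant factors of ∂_2 are all 1, so H_1 ≅ Z^6.

H_1 = Z^6.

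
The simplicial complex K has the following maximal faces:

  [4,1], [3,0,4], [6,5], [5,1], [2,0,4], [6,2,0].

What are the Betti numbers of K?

Fix the vertex order 0 < 1 < 2 < 3 < 4 < 5 < 6 and write every simplex with vertices in increasing order. Then dim K = 2 and the simplices of K are:

  0-simplices (7): [0], [1], [2], [3], [4], [5], [6]
  1-simplices (10): [0,2], [0,3], [0,4], [0,6], [1,4], [1,5], [2,4], [2,6], [3,4], [5,6]
  2-simplices (3): [0,2,4], [0,2,6], [0,3,4]

giving chain groups C_0 ≅ Z^7, C_1 ≅ Z^10, C_2 ≅ Z^3.

Boundary ∂_1: C_1 → C_0 sends each edge [p,q] (with p < q) to q − p.
The 7×10 boundary matrix has rank 6 and Smith normal form diag(1,1,1,1,1,1).

Boundary ∂_2: C_2 → C_1 acts by ∂[p,q,r] = [q,r] − [p,r] + [p,q]. For instance
  ∂[0,2,4] = [2,4] − [0,4] + [0,2],
  ∂[0,3,4] = [3,4] − [0,4] + [0,3].
This gives a 10×3 integer matrix of rank 3; reducing to Smith normal form yields diagonal entries (1,1,1).

Reading off H_k = ker ∂_k / im ∂_{k+1}:

  H_0: rank C_0 − rank ∂_1 = 7 − 6 = 1, and the invariant factors of ∂_1 are all 1, so H_0 ≅ Z.
  H_1: rank ker ∂_1 − rank ∂_2 = (10 − 6) − 3 = 1, and the invariant factors of ∂_2 are all 1, so H_1 ≅ Z.
  H_2: rank ker ∂_2 − rank ∂_3 = (3 − 3) − 0 = 0, and there is no ∂_3, so H_2 ≅ 0.

Hence the Betti numbers are b_0 = 1, b_1 = 1, b_2 = 0.

b_0 = 1, b_1 = 1, b_2 = 0.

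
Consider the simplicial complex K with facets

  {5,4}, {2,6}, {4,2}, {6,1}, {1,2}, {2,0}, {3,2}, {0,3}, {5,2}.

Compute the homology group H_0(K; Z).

Order the vertices as 0 < 1 < 2 < 3 < 4 < 5 < 6. Listing each simplex with vertices in this order, K has dimension 1 with simplices:

  0-simplices (7): [0], [1], [2], [3], [4], [5], [6]
  1-simplices (9): [0,2], [0,3], [1,2], [1,6], [2,3], [2,4], [2,5], [2,6], [4,5]

so the chain groups are C_0 ≅ Z^7, C_1 ≅ Z^9.

∂_1: C_1 → C_0 sends each edge [p,q] (with p < q) to q − p. For instance
  ∂[1,2] = [2] − [1].
As a 7×9 matrix over Z this has rank 6, with invariant factors (1,1,1,1,1,1).

Computing H_k = (kernel of ∂_k) / (image of ∂_{k+1}):

  H_0: rank C_0 − rank ∂_1 = 7 − 6 = 1, and the invariant factors of ∂_1 are all 1, so H_0 = Z.

(K is a triangulation of a wedge of 3 circles.)

H_0 = Z.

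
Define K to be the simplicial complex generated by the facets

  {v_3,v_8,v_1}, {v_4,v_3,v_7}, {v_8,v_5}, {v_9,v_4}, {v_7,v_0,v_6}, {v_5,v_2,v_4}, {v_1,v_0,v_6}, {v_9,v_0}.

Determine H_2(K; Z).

H_2 = 0.

K has 10 vertices, 17 edges, 5 triangles.
rank ∂_2 = 5, rank ∂_3 = 0 ⇒ b_2 = 5 − 5 − 0 = 0. So H_2 ≅ 0.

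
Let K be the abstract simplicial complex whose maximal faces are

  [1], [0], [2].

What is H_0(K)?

Take the total order 0 < 1 < 2 on the vertex set. Then K (dimension 0) consists of the simplices:

  0-simplices (3): [0], [1], [2]

giving chain groups C_0 ≅ Z^3.

From H_k ≅ ker(∂_k) / im(∂_{k+1}) we obtain:

  H_0: rank C_0 − rank ∂_1 = 3 − 0 = 3, and there is no ∂_1, so H_0 ≅ Z^3.

H_0 ≅ Z^3.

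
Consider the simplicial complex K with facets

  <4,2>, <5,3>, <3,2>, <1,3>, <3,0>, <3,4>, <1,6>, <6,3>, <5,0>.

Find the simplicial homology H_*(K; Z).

H_0 ≅ Z,  H_1 ≅ Z^3.

Take the total order 0 < 1 < 2 < 3 < 4 < 5 < 6 on the vertex set. Then K (dimension 1) consists of the simplices:

  0-simplices (7): [0], [1], [2], [3], [4], [5], [6]
  1-simplices (9): [0,3], [0,5], [1,3], [1,6], [2,3], [2,4], [3,4], [3,5], [3,6]

so the chain groups are C_0 ≅ Z^7, C_1 ≅ Z^9.

Boundary ∂_1: C_1 → C_0 maps an edge to its endpoints' difference, ∂[p,q] = q − p. For instance
  ∂[0,5] = [5] − [0].
As a 7×9 matrix over Z this has rank 6, with invariant factors (1,1,1,1,1,1).

From H_k ≅ ker(∂_k) / im(∂_{k+1}) we obtain:

  H_0: rank C_0 − rank ∂_1 = 7 − 6 = 1, and the invariant factors of ∂_1 are all 1, so H_0 = Z.
  H_1: rank ker ∂_1 − rank ∂_2 = (9 − 6) − 0 = 3, and there is no ∂_2, so H_1 = Z^3.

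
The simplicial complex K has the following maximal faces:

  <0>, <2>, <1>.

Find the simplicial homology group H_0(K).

H_0 = Z^3.

K has 3 vertices.
rank ∂_0 = 0, rank ∂_1 = 0 ⇒ b_0 = 3 − 0 − 0 = 3. So H_0 = Z^3.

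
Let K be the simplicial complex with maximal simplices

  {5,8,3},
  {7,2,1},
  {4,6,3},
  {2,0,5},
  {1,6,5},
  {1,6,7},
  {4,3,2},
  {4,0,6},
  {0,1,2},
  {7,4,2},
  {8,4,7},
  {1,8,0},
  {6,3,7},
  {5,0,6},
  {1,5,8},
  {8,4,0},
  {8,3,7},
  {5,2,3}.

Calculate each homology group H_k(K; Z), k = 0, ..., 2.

K has 9 vertices, 27 edges, 18 triangles.
rank ∂_0 = 0, rank ∂_1 = 8 ⇒ b_0 = 9 − 0 − 8 = 1; all invariant factors of ∂_1 are 1 so no torsion. So H_0 ≅ Z.
rank ∂_1 = 8, rank ∂_2 = 18 ⇒ b_1 = 27 − 8 − 18 = 1; ∂_2 has invariant factor(s) [2] giving torsion. So H_1 ≅ Z × Z/2.
rank ∂_2 = 18, rank ∂_3 = 0 ⇒ b_2 = 18 − 18 − 0 = 0. So H_2 ≅ 0.

H_0 ≅ Z,  H_1 ≅ Z × Z/2,  H_2 = 0.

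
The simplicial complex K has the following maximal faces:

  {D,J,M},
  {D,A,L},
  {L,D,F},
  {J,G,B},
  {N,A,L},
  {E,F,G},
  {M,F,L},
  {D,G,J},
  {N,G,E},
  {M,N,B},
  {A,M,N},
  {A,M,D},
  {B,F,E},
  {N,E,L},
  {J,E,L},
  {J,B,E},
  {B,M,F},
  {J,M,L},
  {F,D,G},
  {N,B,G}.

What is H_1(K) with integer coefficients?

H_1 = Z ⊕ Z/2.

Fix the vertex order A < B < D < E < F < G < J < L < M < N and write every simplex with vertices in increasing order. Then dim K = 2 and the simplices of K are:

  0-simplices (10): A, B, D, E, F, G, J, L, M, N
  1-simplices (30): AD, AL, AM, AN, BE, BF, BG, BJ, BM, BN, DF, DG, DJ, DL, DM, EF, EG, EJ, EL, EN, FG, FL, FM, GJ, GN, JL, JM, LM, LN, MN
  2-simplices (20): ADL, ADM, ALN, AMN, BEF, BEJ, BFM, BGJ, BGN, BMN, DFG, DFL, DGJ, DJM, EFG, EGN, EJL, ELN, FLM, JLM

giving chain groups C_0 ≅ Z^10, C_1 ≅ Z^30, C_2 ≅ Z^20.

∂_1: C_1 → C_0 sends each edge [p,q] (with p < q) to q − p.
As a 10×30 matrix over Z this has rank 9, with invariant factors (1,1,1,1,1,1,1,1,1).

The boundary map ∂_2: C_2 → C_1 sends each 2-simplex [p,q,r] to [q,r] − [p,r] + [p,q]. For instance
  ∂EJL = JL − EL + EJ,
  ∂BMN = MN − BN + BM.
As a 30×20 matrix over Z this has rank 20, with invariant factors (1,1,1,1,1,1,1,1,1,1,1,1,1,1,1,1,1,1,1,2).

From H_k ≅ ker(∂_k) / im(∂_{k+1}) we obtain:

  H_1: rank ker ∂_1 − rank ∂_2 = (30 − 9) − 20 = 1, and ∂_2 has invariant factor 2 > 1, so H_1 = Z ⊕ Z/2.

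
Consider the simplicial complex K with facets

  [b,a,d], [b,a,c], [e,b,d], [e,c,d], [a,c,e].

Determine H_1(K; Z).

K has 5 vertices, 10 edges, 5 triangles.
rank ∂_1 = 4, rank ∂_2 = 5 ⇒ b_1 = 10 − 4 − 5 = 1; all invariant factors of ∂_2 are 1 so no torsion. So H_1 = Z.

H_1 = Z.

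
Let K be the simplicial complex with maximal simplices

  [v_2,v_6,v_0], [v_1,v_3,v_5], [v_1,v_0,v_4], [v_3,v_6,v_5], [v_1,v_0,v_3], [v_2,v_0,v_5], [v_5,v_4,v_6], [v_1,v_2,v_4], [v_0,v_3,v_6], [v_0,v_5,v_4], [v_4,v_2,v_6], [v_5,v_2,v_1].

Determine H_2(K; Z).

Take the total order v_0 < v_1 < v_2 < v_3 < v_4 < v_5 < v_6 on the vertex set. Then K (dimension 2) consists of the simplices:

  0-simplices (7): [v_0], [v_1], [v_2], [v_3], [v_4], [v_5], [v_6]
  1-simplices (18): (18 of them)
  2-simplices (12): (12 of them)

giving chain groups C_0 ≅ Z^7, C_1 ≅ Z^18, C_2 ≅ Z^12.

Boundary ∂_1: C_1 → C_0 is given by ∂[p,q] = [q] − [p]. For instance
  ∂[v_0,v_6] = [v_6] − [v_0].
The 7×18 boundary matrix has rank 6 and Smith normal form diag(1,1,1,1,1,1).

The boundary map ∂_2: C_2 → C_1 acts by ∂[p,q,r] = [q,r] − [p,r] + [p,q]. For instance
  ∂[v_0,v_1,v_3] = [v_1,v_3] − [v_0,v_3] + [v_0,v_1],
  ∂[v_4,v_5,v_6] = [v_5,v_6] − [v_4,v_6] + [v_4,v_5].
This gives a 18×12 integer matrix of rank 12; reducing to Smith normal form yields diagonal entries (1,1,1,1,1,1,1,1,1,1,1,2).

Reading off H_k = ker ∂_k / im ∂_{k+1}:

  H_2: rank ker ∂_2 − rank ∂_3 = (12 − 12) − 0 = 0, and there is no ∂_3, so H_2 = 0.

H_2 ≅ 0.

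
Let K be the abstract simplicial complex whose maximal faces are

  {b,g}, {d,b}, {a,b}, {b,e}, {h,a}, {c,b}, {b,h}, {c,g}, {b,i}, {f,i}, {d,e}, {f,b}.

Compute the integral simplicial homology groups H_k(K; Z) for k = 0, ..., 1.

Fix the vertex order a < b < c < d < e < f < g < h < i and write every simplex with vertices in increasing order. Then dim K = 1 and the simplices of K are:

  0-simplices (9): a, b, c, d, e, f, g, h, i
  1-simplices (12): ab, ah, bc, bd, be, bf, bg, bh, bi, cg, de, fi

so the chain groups are C_0 ≅ Z^9, C_1 ≅ Z^12.

∂_1: C_1 → C_0 is given by ∂[p,q] = [q] − [p]. For instance
  ∂cg = g − c.
As a 9×12 matrix over Z this has rank 8, with invariant factors (1,1,1,1,1,1,1,1).

Reading off H_k = ker ∂_k / im ∂_{k+1}:

  H_0: rank C_0 − rank ∂_1 = 9 − 8 = 1, and the invariant factors of ∂_1 are all 1, so H_0 ≅ Z.
  H_1: rank ker ∂_1 − rank ∂_2 = (12 − 8) − 0 = 4, and there is no ∂_2, so H_1 ≅ Z^4.

As a check, the Euler characteristic is 9 − 12 = -3, which agrees with 1 − 4 = -3.

H_0 ≅ Z,  H_1 ≅ Z^4.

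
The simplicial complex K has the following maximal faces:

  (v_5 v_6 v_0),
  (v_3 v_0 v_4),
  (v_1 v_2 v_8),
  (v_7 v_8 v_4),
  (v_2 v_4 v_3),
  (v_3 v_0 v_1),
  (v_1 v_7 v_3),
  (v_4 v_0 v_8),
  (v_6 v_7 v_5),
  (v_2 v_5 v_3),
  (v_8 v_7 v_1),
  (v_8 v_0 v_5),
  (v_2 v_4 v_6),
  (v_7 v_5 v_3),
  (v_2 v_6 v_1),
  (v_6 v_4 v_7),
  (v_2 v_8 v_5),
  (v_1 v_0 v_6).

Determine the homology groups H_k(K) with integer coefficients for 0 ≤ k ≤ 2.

H_0 = Z,  H_1 = Z^2,  H_2 = Z.

Order the vertices as v_0 < v_1 < v_2 < v_3 < v_4 < v_5 < v_6 < v_7 < v_8. Listing each simplex with vertices in this order, K has dimension 2 with simplices:

  0-simplices (9): [v_0], [v_1], [v_2], [v_3], [v_4], [v_5], [v_6], [v_7], [v_8]
  1-simplices (27): (27 of them)
  2-simplices (18): (18 of them)

Hence C_0 ≅ Z^9, C_1 ≅ Z^27, C_2 ≅ Z^18.

The boundary map ∂_1: C_1 → C_0 maps an edge to its endpoints' difference, ∂[p,q] = q − p.
As a 9×27 matrix over Z this has rank 8, with invariant factors (1,1,1,1,1,1,1,1).

Boundary ∂_2: C_2 → C_1 acts by ∂[p,q,r] = [q,r] − [p,r] + [p,q]. For instance
  ∂[v_0,v_4,v_8] = [v_4,v_8] − [v_0,v_8] + [v_0,v_4],
  ∂[v_1,v_2,v_8] = [v_2,v_8] − [v_1,v_8] + [v_1,v_2].
The resulting 27×18 matrix has rank 17, and its Smith normal form has invariant factors (1,1,1,1,1,1,1,1,1,1,1,1,1,1,1,1,1).

Computing H_k = (kernel of ∂_k) / (image of ∂_{k+1}):

  H_0: rank C_0 − rank ∂_1 = 9 − 8 = 1, and the invariant factors of ∂_1 are all 1, so H_0 = Z.
  H_1: rank ker ∂_1 − rank ∂_2 = (27 − 8) − 17 = 2, and the invariant factors of ∂_2 are all 1, so H_1 = Z^2.
  H_2: rank ker ∂_2 − rank ∂_3 = (18 − 17) − 0 = 1, and there is no ∂_3, so H_2 = Z.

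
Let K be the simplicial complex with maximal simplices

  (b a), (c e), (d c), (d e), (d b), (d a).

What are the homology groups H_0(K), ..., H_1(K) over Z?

H_0 = Z,  H_1 = Z^2.

Order the vertices as a < b < c < d < e. Listing each simplex with vertices in this order, K has dimension 1 with simplices:

  0-simplices (5): a, b, c, d, e
  1-simplices (6): ab, ad, bd, cd, ce, de

so the chain groups are C_0 ≅ Z^5, C_1 ≅ Z^6.

∂_1: C_1 → C_0 maps an edge to its endpoints' difference, ∂[p,q] = q − p. For instance
  ∂ad = d − a.
The 5×6 boundary matrix has rank 4 and Smith normal form diag(1,1,1,1).

Reading off H_k = ker ∂_k / im ∂_{k+1}:

  H_0: rank C_0 − rank ∂_1 = 5 − 4 = 1, and the invariant factors of ∂_1 are all 1, so H_0 ≅ Z.
  H_1: rank ker ∂_1 − rank ∂_2 = (6 − 4) − 0 = 2, and there is no ∂_2, so H_1 ≅ Z^2.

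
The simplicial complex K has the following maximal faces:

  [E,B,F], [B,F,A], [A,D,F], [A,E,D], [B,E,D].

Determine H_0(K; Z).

We work with the vertex ordering A < B < D < E < F. The simplices of K, each written with vertices in increasing order, are:

  0-simplices (5): A, B, D, E, F
  1-simplices (10): AB, AD, AE, AF, BD, BE, BF, DE, DF, EF
  2-simplices (5): ABF, ADE, ADF, BDE, BEF

Hence C_0 ≅ Z^5, C_1 ≅ Z^10, C_2 ≅ Z^5.

Boundary ∂_1: C_1 → C_0 maps an edge to its endpoints' difference, ∂[p,q] = q − p. For instance
  ∂EF = F − E.
This gives a 5×10 integer matrix of rank 4; reducing to Smith normal form yields diagonal entries (1,1,1,1).

∂_2: C_2 → C_1 maps a triangle to the signed sum of its edges. For instance
  ∂ADE = DE − AE + AD,
  ∂BEF = EF − BF + BE.
As a 10×5 matrix over Z this has rank 5, with invariant factors (1,1,1,1,1).

Reading off H_k = ker ∂_k / im ∂_{k+1}:

  H_0: rank C_0 − rank ∂_1 = 5 − 4 = 1, and the invariant factors of ∂_1 are all 1, so H_0 ≅ Z.

H_0 = Z.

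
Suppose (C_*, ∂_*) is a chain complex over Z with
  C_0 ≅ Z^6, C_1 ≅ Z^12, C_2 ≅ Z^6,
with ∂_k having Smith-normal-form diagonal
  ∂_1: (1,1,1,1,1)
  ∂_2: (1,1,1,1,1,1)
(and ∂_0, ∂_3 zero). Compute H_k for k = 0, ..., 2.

H_0: b_0 = 6 − 0 − 5 = 1; torsion from ∂_1 factors > 1: none. So H_0 ≅ Z.
H_1: b_1 = 12 − 5 − 6 = 1; torsion from ∂_2 factors > 1: none. So H_1 ≅ Z.
H_2: b_2 = 6 − 6 − 0 = 0; torsion from ∂_3 factors > 1: none. So H_2 ≅ 0.

H_0 ≅ Z,  H_1 ≅ Z,  H_2 = 0.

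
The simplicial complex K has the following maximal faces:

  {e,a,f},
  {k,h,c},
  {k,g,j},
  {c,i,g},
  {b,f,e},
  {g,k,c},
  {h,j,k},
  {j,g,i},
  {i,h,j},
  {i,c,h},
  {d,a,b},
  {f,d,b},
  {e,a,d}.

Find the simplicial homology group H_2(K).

We work with the vertex ordering a < b < c < d < e < f < g < h < i < j < k. The simplices of K, each written with vertices in increasing order, are:

  0-simplices (11): a, b, c, d, e, f, g, h, i, j, k
  1-simplices (22): ab, ad, ae, af, bd, be, bf, cg, ch, ci, ck, de, df, ef, gi, gj, gk, hi, hj, hk, ij, jk
  2-simplices (13): abd, ade, aef, bdf, bef, cgi, cgk, chi, chk, gij, gjk, hij, hjk

Hence C_0 ≅ Z^11, C_1 ≅ Z^22, C_2 ≅ Z^13.

Boundary ∂_1: C_1 → C_0 is given by ∂[p,q] = [q] − [p]. For instance
  ∂ae = e − a.
This gives a 11×22 integer matrix of rank 9; reducing to Smith normal form yields diagonal entries (1,1,1,1,1,1,1,1,1).

The boundary map ∂_2: C_2 → C_1 maps a triangle to the signed sum of its edges. For instance
  ∂bdf = df − bf + bd,
  ∂gij = ij − gj + gi.
As a 22×13 matrix over Z this has rank 12, with invariant factors (1,1,1,1,1,1,1,1,1,1,1,1).

From H_k ≅ ker(∂_k) / im(∂_{k+1}) we obtain:

  H_2: rank ker ∂_2 − rank ∂_3 = (13 − 12) − 0 = 1, and there is no ∂_3, so H_2 = Z.

H_2 = Z.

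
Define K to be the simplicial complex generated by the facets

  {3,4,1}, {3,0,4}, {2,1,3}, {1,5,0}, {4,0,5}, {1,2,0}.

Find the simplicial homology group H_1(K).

H_1 ≅ Z.

Fix the vertex order 0 < 1 < 2 < 3 < 4 < 5 and write every simplex with vertices in increasing order. Then dim K = 2 and the simplices of K are:

  0-simplices (6): [0], [1], [2], [3], [4], [5]
  1-simplices (12): [0,1], [0,2], [0,3], [0,4], [0,5], [1,2], [1,3], [1,4], [1,5], [2,3], [3,4], [4,5]
  2-simplices (6): [0,1,2], [0,1,5], [0,3,4], [0,4,5], [1,2,3], [1,3,4]

so the chain groups are C_0 ≅ Z^6, C_1 ≅ Z^12, C_2 ≅ Z^6.

Boundary ∂_1: C_1 → C_0 sends each edge [p,q] (with p < q) to q − p. For instance
  ∂[4,5] = [5] − [4].
This gives a 6×12 integer matrix of rank 5; reducing to Smith normal form yields diagonal entries (1,1,1,1,1).

∂_2: C_2 → C_1 sends each 2-simplex [p,q,r] to [q,r] − [p,r] + [p,q]. For instance
  ∂[0,4,5] = [4,5] − [0,5] + [0,4],
  ∂[0,1,5] = [1,5] − [0,5] + [0,1].
The resulting 12×6 matrix has rank 6, and its Smith normal form has invariant factors (1,1,1,1,1,1).

From H_k ≅ ker(∂_k) / im(∂_{k+1}) we obtain:

  H_1: rank ker ∂_1 − rank ∂_2 = (12 − 5) − 6 = 1, and the invariant factors of ∂_2 are all 1, so H_1 ≅ Z.

(K is a triangulation of the cylinder S^1 x I.)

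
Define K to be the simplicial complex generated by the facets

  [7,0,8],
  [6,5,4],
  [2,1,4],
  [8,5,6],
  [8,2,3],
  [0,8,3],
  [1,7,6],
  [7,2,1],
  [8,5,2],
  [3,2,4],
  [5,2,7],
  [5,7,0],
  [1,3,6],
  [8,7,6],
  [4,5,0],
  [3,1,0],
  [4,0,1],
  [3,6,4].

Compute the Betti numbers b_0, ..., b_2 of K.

K has 9 vertices, 27 edges, 18 triangles.
rank ∂_0 = 0, rank ∂_1 = 8 ⇒ b_0 = 9 − 0 − 8 = 1; all invariant factors of ∂_1 are 1 so no torsion. So H_0 ≅ Z.
rank ∂_1 = 8, rank ∂_2 = 18 ⇒ b_1 = 27 − 8 − 18 = 1; ∂_2 has invariant factor(s) [2] giving torsion. So H_1 ≅ Z ⊕ Z_2.
rank ∂_2 = 18, rank ∂_3 = 0 ⇒ b_2 = 18 − 18 − 0 = 0. So H_2 ≅ 0.

b_0 = 1, b_1 = 1, b_2 = 0.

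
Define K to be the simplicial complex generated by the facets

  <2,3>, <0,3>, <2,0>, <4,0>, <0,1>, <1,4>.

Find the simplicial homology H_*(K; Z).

Fix the vertex order 0 < 1 < 2 < 3 < 4 and write every simplex with vertices in increasing order. Then dim K = 1 and the simplices of K are:

  0-simplices (5): [0], [1], [2], [3], [4]
  1-simplices (6): [0,1], [0,2], [0,3], [0,4], [1,4], [2,3]

so the chain groups are C_0 ≅ Z^5, C_1 ≅ Z^6.

The boundary map ∂_1: C_1 → C_0 sends each edge [p,q] (with p < q) to q − p.
This gives a 5×6 integer matrix of rank 4; reducing to Smith normal form yields diagonal entries (1,1,1,1).

Computing H_k = (kernel of ∂_k) / (image of ∂_{k+1}):

  H_0: rank C_0 − rank ∂_1 = 5 − 4 = 1, and the invariant factors of ∂_1 are all 1, so H_0 ≅ Z.
  H_1: rank ker ∂_1 − rank ∂_2 = (6 − 4) − 0 = 2, and there is no ∂_2, so H_1 ≅ Z^2.

H_0 = Z,  H_1 = Z^2.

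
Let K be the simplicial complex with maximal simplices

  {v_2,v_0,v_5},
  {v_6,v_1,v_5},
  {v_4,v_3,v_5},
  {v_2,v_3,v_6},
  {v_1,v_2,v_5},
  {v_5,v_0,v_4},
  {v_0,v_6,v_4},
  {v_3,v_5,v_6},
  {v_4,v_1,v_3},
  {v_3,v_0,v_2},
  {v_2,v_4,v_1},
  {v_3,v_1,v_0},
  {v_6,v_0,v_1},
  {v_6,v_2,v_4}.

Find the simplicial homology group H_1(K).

H_1 ≅ Z^2.

Take the total order v_0 < v_1 < v_2 < v_3 < v_4 < v_5 < v_6 on the vertex set. Then K (dimension 2) consists of the simplices:

  0-simplices (7): [v_0], [v_1], [v_2], [v_3], [v_4], [v_5], [v_6]
  1-simplices (21): (21 of them)
  2-simplices (14): (14 of them)

Hence C_0 ≅ Z^7, C_1 ≅ Z^21, C_2 ≅ Z^14.

∂_1: C_1 → C_0 maps an edge to its endpoints' difference, ∂[p,q] = q − p. For instance
  ∂[v_5,v_6] = [v_6] − [v_5].
This gives a 7×21 integer matrix of rank 6; reducing to Smith normal form yields diagonal entries (1,1,1,1,1,1).

∂_2: C_2 → C_1 sends each 2-simplex [p,q,r] to [q,r] − [p,r] + [p,q]. For instance
  ∂[v_0,v_1,v_6] = [v_1,v_6] − [v_0,v_6] + [v_0,v_1],
  ∂[v_2,v_3,v_6] = [v_3,v_6] − [v_2,v_6] + [v_2,v_3].
The resulting 21×14 matrix has rank 13, and its Smith normal form has invariant factors (1,1,1,1,1,1,1,1,1,1,1,1,1).

From H_k ≅ ker(∂_k) / im(∂_{k+1}) we obtain:

  H_1: rank ker ∂_1 − rank ∂_2 = (21 − 6) − 13 = 2, and the invariant factors of ∂_2 are all 1, so H_1 ≅ Z^2.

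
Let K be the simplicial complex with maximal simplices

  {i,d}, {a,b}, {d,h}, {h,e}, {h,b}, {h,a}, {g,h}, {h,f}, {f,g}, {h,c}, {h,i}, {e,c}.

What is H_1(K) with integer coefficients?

H_1 = Z^4.

Take the total order a < b < c < d < e < f < g < h < i on the vertex set. Then K (dimension 1) consists of the simplices:

  0-simplices (9): a, b, c, d, e, f, g, h, i
  1-simplices (12): ab, ah, bh, ce, ch, dh, di, eh, fg, fh, gh, hi

so the chain groups are C_0 ≅ Z^9, C_1 ≅ Z^12.

The boundary map ∂_1: C_1 → C_0 maps an edge to its endpoints' difference, ∂[p,q] = q − p. For instance
  ∂fh = h − f.
This gives a 9×12 integer matrix of rank 8; reducing to Smith normal form yields diagonal entries (1,1,1,1,1,1,1,1).

From H_k ≅ ker(∂_k) / im(∂_{k+1}) we obtain:

  H_1: rank ker ∂_1 − rank ∂_2 = (12 − 8) − 0 = 4, and there is no ∂_2, so H_1 ≅ Z^4.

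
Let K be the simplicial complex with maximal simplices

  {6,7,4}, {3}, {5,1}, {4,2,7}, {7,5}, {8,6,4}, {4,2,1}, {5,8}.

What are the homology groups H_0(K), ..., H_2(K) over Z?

We work with the vertex ordering 1 < 2 < 3 < 4 < 5 < 6 < 7 < 8. The simplices of K, each written with vertices in increasing order, are:

  0-simplices (8): [1], [2], [3], [4], [5], [6], [7], [8]
  1-simplices (12): [1,2], [1,4], [1,5], [2,4], [2,7], [4,6], [4,7], [4,8], [5,7], [5,8], [6,7], [6,8]
  2-simplices (4): [1,2,4], [2,4,7], [4,6,7], [4,6,8]

so the chain groups are C_0 ≅ Z^8, C_1 ≅ Z^12, C_2 ≅ Z^4.

Boundary ∂_1: C_1 → C_0 sends each edge [p,q] (with p < q) to q − p. For instance
  ∂[4,7] = [7] − [4].
The 8×12 boundary matrix has rank 6 and Smith normal form diag(1,1,1,1,1,1).

The boundary map ∂_2: C_2 → C_1 sends each 2-simplex [p,q,r] to [q,r] − [p,r] + [p,q]. For instance
  ∂[2,4,7] = [4,7] − [2,7] + [2,4],
  ∂[1,2,4] = [2,4] − [1,4] + [1,2].
This gives a 12×4 integer matrix of rank 4; reducing to Smith normal form yields diagonal entries (1,1,1,1).

From H_k ≅ ker(∂_k) / im(∂_{k+1}) we obtain:

  H_0: rank C_0 − rank ∂_1 = 8 − 6 = 2, and the invariant factors of ∂_1 are all 1, so H_0 ≅ Z^2.
  H_1: rank ker ∂_1 − rank ∂_2 = (12 − 6) − 4 = 2, and the invariant factors of ∂_2 are all 1, so H_1 ≅ Z^2.
  H_2: rank ker ∂_2 − rank ∂_3 = (4 − 4) − 0 = 0, and there is no ∂_3, so H_2 ≅ 0.

As a check, the Euler characteristic is 8 − 12 + 4 = 0, which agrees with 2 − 2 + 0 = 0.

H_0 = Z^2,  H_1 = Z^2,  H_2 = 0.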